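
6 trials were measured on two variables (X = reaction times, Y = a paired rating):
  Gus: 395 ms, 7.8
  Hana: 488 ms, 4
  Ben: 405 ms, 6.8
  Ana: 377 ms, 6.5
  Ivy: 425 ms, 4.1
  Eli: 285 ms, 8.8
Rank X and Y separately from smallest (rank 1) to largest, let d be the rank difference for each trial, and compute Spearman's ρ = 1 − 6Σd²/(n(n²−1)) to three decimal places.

Ranks of variable 1: 3, 6, 4, 2, 5, 1
Ranks of variable 2: 5, 1, 4, 3, 2, 6
d = r₁ − r₂: -2, 5, 0, -1, 3, -5
d²: 4, 25, 0, 1, 9, 25; Σd² = 64
ρ = 1 − 6·64/(6·35) = 1 − 384/210 = -0.829

-0.829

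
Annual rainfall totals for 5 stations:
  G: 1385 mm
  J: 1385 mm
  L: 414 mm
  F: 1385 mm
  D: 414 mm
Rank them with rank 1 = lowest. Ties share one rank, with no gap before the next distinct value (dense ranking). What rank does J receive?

Sorted (ascending): 414, 414, 1385, 1385, 1385
The 2 values of 414 share dense rank 1.
The 3 values of 1385 share dense rank 2.
J has value 1385 mm → rank 2.

2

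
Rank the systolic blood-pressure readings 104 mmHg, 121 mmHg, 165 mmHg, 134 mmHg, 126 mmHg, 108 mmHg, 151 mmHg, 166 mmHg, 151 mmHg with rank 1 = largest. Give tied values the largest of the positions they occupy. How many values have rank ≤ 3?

Sorted (descending): 166, 165, 151, 151, 134, 126, 121, 108, 104
The 2 values of 151 occupy positions 3–4 → each gets rank 4.
Ranks ≤ 3: {1, 2} → 2 values.

2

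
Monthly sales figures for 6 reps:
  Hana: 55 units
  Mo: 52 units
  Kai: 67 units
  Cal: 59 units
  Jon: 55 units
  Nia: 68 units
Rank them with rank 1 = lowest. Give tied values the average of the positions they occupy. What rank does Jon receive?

2.5

Sorted (ascending): 52, 55, 55, 59, 67, 68
The 2 values of 55 occupy positions 2–3 → average rank (2+3)/2 = 2.5.
Jon has value 55 units → rank 2.5.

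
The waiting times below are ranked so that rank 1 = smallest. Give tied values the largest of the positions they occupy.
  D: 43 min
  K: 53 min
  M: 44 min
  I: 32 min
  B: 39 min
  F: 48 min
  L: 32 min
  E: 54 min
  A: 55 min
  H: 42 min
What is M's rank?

Sorted (ascending): 32, 32, 39, 42, 43, 44, 48, 53, 54, 55
The 2 values of 32 occupy positions 1–2 → each gets rank 2.
M has value 44 min → rank 6.

6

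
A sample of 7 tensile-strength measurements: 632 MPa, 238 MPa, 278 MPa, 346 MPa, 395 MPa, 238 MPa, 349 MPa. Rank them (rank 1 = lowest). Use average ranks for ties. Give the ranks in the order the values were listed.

Sorted (ascending): 238, 238, 278, 346, 349, 395, 632
The 2 values of 238 occupy positions 1–2 → average rank (1+2)/2 = 1.5.

7, 1.5, 3, 4, 6, 1.5, 5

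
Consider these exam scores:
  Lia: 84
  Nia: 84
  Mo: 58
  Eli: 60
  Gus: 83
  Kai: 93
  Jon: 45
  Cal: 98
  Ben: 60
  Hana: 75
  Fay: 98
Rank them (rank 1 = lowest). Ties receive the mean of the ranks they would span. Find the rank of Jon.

Sorted (ascending): 45, 58, 60, 60, 75, 83, 84, 84, 93, 98, 98
The 2 values of 60 occupy positions 3–4 → average rank (3+4)/2 = 3.5.
The 2 values of 84 occupy positions 7–8 → average rank (7+8)/2 = 7.5.
The 2 values of 98 occupy positions 10–11 → average rank (10+11)/2 = 10.5.
Jon has value 45 → rank 1.

1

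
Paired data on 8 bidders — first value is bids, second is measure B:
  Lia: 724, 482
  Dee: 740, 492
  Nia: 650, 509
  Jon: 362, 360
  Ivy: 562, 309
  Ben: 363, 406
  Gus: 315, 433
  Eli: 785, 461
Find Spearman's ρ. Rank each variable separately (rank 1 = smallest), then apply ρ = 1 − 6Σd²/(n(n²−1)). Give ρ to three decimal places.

0.571

Ranks of variable 1: 6, 7, 5, 2, 4, 3, 1, 8
Ranks of variable 2: 6, 7, 8, 2, 1, 3, 4, 5
d = r₁ − r₂: 0, 0, -3, 0, 3, 0, -3, 3
d²: 0, 0, 9, 0, 9, 0, 9, 9; Σd² = 36
ρ = 1 − 6·36/(8·63) = 1 − 216/504 = 0.571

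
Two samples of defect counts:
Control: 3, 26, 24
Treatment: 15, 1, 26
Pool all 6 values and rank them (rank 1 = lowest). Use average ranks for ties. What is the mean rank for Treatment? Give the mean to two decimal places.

3.17

Sorted (ascending): 1, 3, 15, 24, 26, 26
The 2 values of 26 occupy positions 5–6 → average rank (5+6)/2 = 5.5.
Treatment values → pooled ranks: 15→3, 1→1, 26→5.5
Mean rank = (3 + 1 + 5.5) / 3 = 3.17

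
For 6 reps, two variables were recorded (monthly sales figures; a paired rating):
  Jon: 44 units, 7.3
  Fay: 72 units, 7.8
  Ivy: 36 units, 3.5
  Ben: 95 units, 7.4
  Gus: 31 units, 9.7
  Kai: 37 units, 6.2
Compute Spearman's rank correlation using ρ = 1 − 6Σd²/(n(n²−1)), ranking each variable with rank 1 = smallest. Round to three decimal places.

Ranks of variable 1: 4, 5, 2, 6, 1, 3
Ranks of variable 2: 3, 5, 1, 4, 6, 2
d = r₁ − r₂: 1, 0, 1, 2, -5, 1
d²: 1, 0, 1, 4, 25, 1; Σd² = 32
ρ = 1 − 6·32/(6·35) = 1 − 192/210 = 0.086

0.086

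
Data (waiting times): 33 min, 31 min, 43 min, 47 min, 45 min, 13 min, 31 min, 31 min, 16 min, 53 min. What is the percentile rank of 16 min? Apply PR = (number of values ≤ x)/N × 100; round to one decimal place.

20.0

N = 10.
Strictly below 16: 1. Equal to 16: 1.
PR = 2/10 × 100 = 20.0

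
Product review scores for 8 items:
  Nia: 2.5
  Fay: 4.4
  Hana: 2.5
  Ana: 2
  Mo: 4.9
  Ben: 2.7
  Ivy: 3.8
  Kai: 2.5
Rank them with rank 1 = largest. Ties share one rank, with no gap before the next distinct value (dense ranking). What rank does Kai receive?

5

Sorted (descending): 4.9, 4.4, 3.8, 2.7, 2.5, 2.5, 2.5, 2
The 3 values of 2.5 share dense rank 5.
Remaining distinct values take the next consecutive integers.
Kai has value 2.5 → rank 5.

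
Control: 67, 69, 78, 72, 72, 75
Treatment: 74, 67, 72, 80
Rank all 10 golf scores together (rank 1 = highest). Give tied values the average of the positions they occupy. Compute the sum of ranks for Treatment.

20.5

Sorted (descending): 80, 78, 75, 74, 72, 72, 72, 69, 67, 67
The 3 values of 72 occupy positions 5–7 → average rank 6.
The 2 values of 67 occupy positions 9–10 → average rank (9+10)/2 = 9.5.
Treatment values → pooled ranks: 74→4, 67→9.5, 72→6, 80→1
Rank sum = 4 + 9.5 + 6 + 1 = 20.5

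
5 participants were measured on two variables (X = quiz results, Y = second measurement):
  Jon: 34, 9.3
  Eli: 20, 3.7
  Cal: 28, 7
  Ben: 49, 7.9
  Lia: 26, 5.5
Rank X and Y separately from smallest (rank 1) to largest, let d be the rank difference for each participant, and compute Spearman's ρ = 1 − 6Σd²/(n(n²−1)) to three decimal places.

0.900

Ranks of variable 1: 4, 1, 3, 5, 2
Ranks of variable 2: 5, 1, 3, 4, 2
d = r₁ − r₂: -1, 0, 0, 1, 0
d²: 1, 0, 0, 1, 0; Σd² = 2
ρ = 1 − 6·2/(5·24) = 1 − 12/120 = 0.900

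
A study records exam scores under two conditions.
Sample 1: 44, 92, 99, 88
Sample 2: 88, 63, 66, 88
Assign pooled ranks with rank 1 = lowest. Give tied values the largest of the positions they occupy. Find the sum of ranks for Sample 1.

22

Sorted (ascending): 44, 63, 66, 88, 88, 88, 92, 99
The 3 values of 88 occupy positions 4–6 → each gets rank 6.
Sample 1 values → pooled ranks: 44→1, 92→7, 99→8, 88→6
Rank sum = 1 + 7 + 8 + 6 = 22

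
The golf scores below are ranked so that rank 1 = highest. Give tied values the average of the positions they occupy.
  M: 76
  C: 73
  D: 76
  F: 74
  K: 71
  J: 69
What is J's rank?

Sorted (descending): 76, 76, 74, 73, 71, 69
The 2 values of 76 occupy positions 1–2 → average rank (1+2)/2 = 1.5.
J has value 69 → rank 6.

6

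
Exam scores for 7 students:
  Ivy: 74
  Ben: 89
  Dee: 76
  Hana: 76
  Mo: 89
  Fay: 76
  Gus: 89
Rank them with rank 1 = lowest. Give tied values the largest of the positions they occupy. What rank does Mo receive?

7

Sorted (ascending): 74, 76, 76, 76, 89, 89, 89
The 3 values of 76 occupy positions 2–4 → each gets rank 4.
The 3 values of 89 occupy positions 5–7 → each gets rank 7.
Mo has value 89 → rank 7.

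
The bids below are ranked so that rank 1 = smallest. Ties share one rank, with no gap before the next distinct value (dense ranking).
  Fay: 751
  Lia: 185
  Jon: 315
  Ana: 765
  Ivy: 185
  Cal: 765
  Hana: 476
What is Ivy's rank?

1

Sorted (ascending): 185, 185, 315, 476, 751, 765, 765
The 2 values of 185 share dense rank 1.
The 2 values of 765 share dense rank 5.
Remaining distinct values take the next consecutive integers.
Ivy has value 185 → rank 1.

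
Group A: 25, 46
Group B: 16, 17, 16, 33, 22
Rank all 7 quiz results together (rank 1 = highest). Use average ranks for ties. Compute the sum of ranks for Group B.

24

Sorted (descending): 46, 33, 25, 22, 17, 16, 16
The 2 values of 16 occupy positions 6–7 → average rank (6+7)/2 = 6.5.
Group B values → pooled ranks: 16→6.5, 17→5, 16→6.5, 33→2, 22→4
Rank sum = 6.5 + 5 + 6.5 + 2 + 4 = 24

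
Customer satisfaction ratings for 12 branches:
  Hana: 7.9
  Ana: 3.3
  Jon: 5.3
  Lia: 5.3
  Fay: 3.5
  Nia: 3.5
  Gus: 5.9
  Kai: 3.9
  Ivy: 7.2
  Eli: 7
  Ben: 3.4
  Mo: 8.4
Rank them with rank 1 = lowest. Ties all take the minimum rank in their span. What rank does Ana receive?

Sorted (ascending): 3.3, 3.4, 3.5, 3.5, 3.9, 5.3, 5.3, 5.9, 7, 7.2, 7.9, 8.4
The 2 values of 3.5 occupy positions 3–4 → each gets rank 3.
The 2 values of 5.3 occupy positions 6–7 → each gets rank 6.
Ana has value 3.3 → rank 1.

1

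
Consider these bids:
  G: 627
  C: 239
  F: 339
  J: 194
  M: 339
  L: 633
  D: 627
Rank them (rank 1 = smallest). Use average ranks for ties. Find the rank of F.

3.5

Sorted (ascending): 194, 239, 339, 339, 627, 627, 633
The 2 values of 339 occupy positions 3–4 → average rank (3+4)/2 = 3.5.
The 2 values of 627 occupy positions 5–6 → average rank (5+6)/2 = 5.5.
F has value 339 → rank 3.5.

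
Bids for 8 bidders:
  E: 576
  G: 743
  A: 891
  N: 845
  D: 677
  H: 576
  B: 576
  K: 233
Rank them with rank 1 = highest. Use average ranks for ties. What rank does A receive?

1

Sorted (descending): 891, 845, 743, 677, 576, 576, 576, 233
The 3 values of 576 occupy positions 5–7 → average rank 6.
A has value 891 → rank 1.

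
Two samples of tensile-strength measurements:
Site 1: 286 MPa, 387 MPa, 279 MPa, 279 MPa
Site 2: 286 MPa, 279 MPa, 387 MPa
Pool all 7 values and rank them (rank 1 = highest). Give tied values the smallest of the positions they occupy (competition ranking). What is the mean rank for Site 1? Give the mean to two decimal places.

Sorted (descending): 387, 387, 286, 286, 279, 279, 279
The 2 values of 387 occupy positions 1–2 → each gets rank 1.
The 2 values of 286 occupy positions 3–4 → each gets rank 3.
The 3 values of 279 occupy positions 5–7 → each gets rank 5.
Site 1 values → pooled ranks: 286→3, 387→1, 279→5, 279→5
Mean rank = (3 + 1 + 5 + 5) / 4 = 3.50

3.50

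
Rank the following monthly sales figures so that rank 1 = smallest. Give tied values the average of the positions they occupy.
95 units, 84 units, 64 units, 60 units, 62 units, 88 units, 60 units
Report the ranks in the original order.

7, 5, 4, 1.5, 3, 6, 1.5

Sorted (ascending): 60, 60, 62, 64, 84, 88, 95
The 2 values of 60 occupy positions 1–2 → average rank (1+2)/2 = 1.5.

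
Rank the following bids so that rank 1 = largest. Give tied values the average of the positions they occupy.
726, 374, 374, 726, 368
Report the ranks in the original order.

1.5, 3.5, 3.5, 1.5, 5

Sorted (descending): 726, 726, 374, 374, 368
The 2 values of 726 occupy positions 1–2 → average rank (1+2)/2 = 1.5.
The 2 values of 374 occupy positions 3–4 → average rank (3+4)/2 = 3.5.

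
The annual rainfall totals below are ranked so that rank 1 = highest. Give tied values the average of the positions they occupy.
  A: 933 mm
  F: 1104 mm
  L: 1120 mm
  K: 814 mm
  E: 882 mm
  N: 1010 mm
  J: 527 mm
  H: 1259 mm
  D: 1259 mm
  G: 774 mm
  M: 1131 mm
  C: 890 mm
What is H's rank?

Sorted (descending): 1259, 1259, 1131, 1120, 1104, 1010, 933, 890, 882, 814, 774, 527
The 2 values of 1259 occupy positions 1–2 → average rank (1+2)/2 = 1.5.
H has value 1259 mm → rank 1.5.

1.5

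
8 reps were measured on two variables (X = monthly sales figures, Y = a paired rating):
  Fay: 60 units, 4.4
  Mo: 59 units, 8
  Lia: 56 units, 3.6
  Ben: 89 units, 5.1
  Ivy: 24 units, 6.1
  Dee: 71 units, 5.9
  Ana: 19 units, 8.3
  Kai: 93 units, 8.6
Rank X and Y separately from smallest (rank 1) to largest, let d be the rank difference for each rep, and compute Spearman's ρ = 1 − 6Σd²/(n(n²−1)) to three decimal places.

0.024

Ranks of variable 1: 5, 4, 3, 7, 2, 6, 1, 8
Ranks of variable 2: 2, 6, 1, 3, 5, 4, 7, 8
d = r₁ − r₂: 3, -2, 2, 4, -3, 2, -6, 0
d²: 9, 4, 4, 16, 9, 4, 36, 0; Σd² = 82
ρ = 1 − 6·82/(8·63) = 1 − 492/504 = 0.024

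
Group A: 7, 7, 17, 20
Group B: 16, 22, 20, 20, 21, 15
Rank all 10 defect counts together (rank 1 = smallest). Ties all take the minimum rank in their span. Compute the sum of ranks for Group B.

38

Sorted (ascending): 7, 7, 15, 16, 17, 20, 20, 20, 21, 22
The 2 values of 7 occupy positions 1–2 → each gets rank 1.
The 3 values of 20 occupy positions 6–8 → each gets rank 6.
Group B values → pooled ranks: 16→4, 22→10, 20→6, 20→6, 21→9, 15→3
Rank sum = 4 + 10 + 6 + 6 + 9 + 3 = 38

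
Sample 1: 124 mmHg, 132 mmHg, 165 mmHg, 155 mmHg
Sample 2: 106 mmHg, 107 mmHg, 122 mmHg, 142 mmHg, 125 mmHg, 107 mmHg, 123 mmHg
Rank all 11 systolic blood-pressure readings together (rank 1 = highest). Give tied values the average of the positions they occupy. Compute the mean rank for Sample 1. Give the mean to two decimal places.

3.25

Sorted (descending): 165, 155, 142, 132, 125, 124, 123, 122, 107, 107, 106
The 2 values of 107 occupy positions 9–10 → average rank (9+10)/2 = 9.5.
Sample 1 values → pooled ranks: 124→6, 132→4, 165→1, 155→2
Mean rank = (6 + 4 + 1 + 2) / 4 = 3.25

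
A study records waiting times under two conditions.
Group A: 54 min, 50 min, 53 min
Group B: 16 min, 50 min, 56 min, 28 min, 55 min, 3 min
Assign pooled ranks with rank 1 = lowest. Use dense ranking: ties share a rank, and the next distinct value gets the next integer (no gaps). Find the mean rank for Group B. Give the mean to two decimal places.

Sorted (ascending): 3, 16, 28, 50, 50, 53, 54, 55, 56
The 2 values of 50 share dense rank 4.
Remaining distinct values take the next consecutive integers.
Group B values → pooled ranks: 16→2, 50→4, 56→8, 28→3, 55→7, 3→1
Mean rank = (2 + 4 + 8 + 3 + 7 + 1) / 6 = 4.17

4.17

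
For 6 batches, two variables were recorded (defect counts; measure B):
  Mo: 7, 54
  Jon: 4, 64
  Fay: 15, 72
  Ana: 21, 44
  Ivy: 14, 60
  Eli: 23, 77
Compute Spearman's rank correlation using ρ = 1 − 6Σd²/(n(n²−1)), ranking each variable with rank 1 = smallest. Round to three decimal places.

0.257

Ranks of variable 1: 2, 1, 4, 5, 3, 6
Ranks of variable 2: 2, 4, 5, 1, 3, 6
d = r₁ − r₂: 0, -3, -1, 4, 0, 0
d²: 0, 9, 1, 16, 0, 0; Σd² = 26
ρ = 1 − 6·26/(6·35) = 1 − 156/210 = 0.257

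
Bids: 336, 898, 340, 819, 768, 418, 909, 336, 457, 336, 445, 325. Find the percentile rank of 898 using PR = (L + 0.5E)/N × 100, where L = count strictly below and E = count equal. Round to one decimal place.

87.5

N = 12.
Strictly below 898: 10. Equal to 898: 1.
PR = (10 + 0.5·1)/12 × 100 = 87.5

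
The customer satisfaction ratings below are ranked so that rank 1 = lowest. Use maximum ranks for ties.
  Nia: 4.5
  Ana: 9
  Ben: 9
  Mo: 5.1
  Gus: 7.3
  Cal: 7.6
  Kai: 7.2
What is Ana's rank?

7

Sorted (ascending): 4.5, 5.1, 7.2, 7.3, 7.6, 9, 9
The 2 values of 9 occupy positions 6–7 → each gets rank 7.
Ana has value 9 → rank 7.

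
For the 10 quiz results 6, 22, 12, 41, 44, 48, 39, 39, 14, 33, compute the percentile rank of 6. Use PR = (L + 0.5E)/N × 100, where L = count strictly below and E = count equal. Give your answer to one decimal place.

5.0

N = 10.
Strictly below 6: 0. Equal to 6: 1.
PR = (0 + 0.5·1)/10 × 100 = 5.0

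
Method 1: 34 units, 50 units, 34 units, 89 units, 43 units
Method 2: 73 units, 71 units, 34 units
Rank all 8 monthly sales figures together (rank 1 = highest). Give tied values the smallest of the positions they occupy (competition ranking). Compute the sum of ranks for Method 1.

Sorted (descending): 89, 73, 71, 50, 43, 34, 34, 34
The 3 values of 34 occupy positions 6–8 → each gets rank 6.
Method 1 values → pooled ranks: 34→6, 50→4, 34→6, 89→1, 43→5
Rank sum = 6 + 4 + 6 + 1 + 5 = 22

22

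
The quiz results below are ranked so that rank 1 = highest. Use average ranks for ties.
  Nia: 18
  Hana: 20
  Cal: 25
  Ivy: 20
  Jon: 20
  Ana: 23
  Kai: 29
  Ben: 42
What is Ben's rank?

Sorted (descending): 42, 29, 25, 23, 20, 20, 20, 18
The 3 values of 20 occupy positions 5–7 → average rank 6.
Ben has value 42 → rank 1.

1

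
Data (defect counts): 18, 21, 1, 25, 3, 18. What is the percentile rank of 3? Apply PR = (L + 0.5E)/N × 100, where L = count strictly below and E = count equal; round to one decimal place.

25.0

N = 6.
Strictly below 3: 1. Equal to 3: 1.
PR = (1 + 0.5·1)/6 × 100 = 25.0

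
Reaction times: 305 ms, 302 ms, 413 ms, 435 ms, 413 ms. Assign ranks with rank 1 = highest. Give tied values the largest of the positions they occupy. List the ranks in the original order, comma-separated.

Sorted (descending): 435, 413, 413, 305, 302
The 2 values of 413 occupy positions 2–3 → each gets rank 3.

4, 5, 3, 1, 3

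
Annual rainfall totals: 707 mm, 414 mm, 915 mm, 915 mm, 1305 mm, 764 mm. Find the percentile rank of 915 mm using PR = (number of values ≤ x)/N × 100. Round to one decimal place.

N = 6.
Strictly below 915: 3. Equal to 915: 2.
PR = 5/6 × 100 = 83.3

83.3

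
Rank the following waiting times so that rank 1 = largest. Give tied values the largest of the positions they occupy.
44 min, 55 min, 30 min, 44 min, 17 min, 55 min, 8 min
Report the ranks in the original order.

4, 2, 5, 4, 6, 2, 7

Sorted (descending): 55, 55, 44, 44, 30, 17, 8
The 2 values of 55 occupy positions 1–2 → each gets rank 2.
The 2 values of 44 occupy positions 3–4 → each gets rank 4.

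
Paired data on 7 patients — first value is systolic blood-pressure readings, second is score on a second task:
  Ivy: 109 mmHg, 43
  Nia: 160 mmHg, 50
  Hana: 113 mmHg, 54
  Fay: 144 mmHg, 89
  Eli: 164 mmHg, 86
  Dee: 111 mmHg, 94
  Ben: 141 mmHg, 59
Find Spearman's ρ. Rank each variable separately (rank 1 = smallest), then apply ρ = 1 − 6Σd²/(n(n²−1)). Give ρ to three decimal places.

0.179

Ranks of variable 1: 1, 6, 3, 5, 7, 2, 4
Ranks of variable 2: 1, 2, 3, 6, 5, 7, 4
d = r₁ − r₂: 0, 4, 0, -1, 2, -5, 0
d²: 0, 16, 0, 1, 4, 25, 0; Σd² = 46
ρ = 1 − 6·46/(7·48) = 1 − 276/336 = 0.179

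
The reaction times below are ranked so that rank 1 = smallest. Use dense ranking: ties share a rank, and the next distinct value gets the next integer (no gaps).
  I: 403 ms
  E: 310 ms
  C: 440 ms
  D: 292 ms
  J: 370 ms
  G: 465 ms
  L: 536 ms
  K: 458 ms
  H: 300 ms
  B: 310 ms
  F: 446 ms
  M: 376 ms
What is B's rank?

Sorted (ascending): 292, 300, 310, 310, 370, 376, 403, 440, 446, 458, 465, 536
The 2 values of 310 share dense rank 3.
Remaining distinct values take the next consecutive integers.
B has value 310 ms → rank 3.

3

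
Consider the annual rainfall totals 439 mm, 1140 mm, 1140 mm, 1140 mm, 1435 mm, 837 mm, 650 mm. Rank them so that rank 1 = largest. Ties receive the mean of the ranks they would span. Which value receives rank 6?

650

Sorted (descending): 1435, 1140, 1140, 1140, 837, 650, 439
The 3 values of 1140 occupy positions 2–4 → average rank 3.
Rank 6 → value 650.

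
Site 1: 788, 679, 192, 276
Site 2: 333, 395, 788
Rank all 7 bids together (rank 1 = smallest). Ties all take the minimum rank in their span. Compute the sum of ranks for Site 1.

14

Sorted (ascending): 192, 276, 333, 395, 679, 788, 788
The 2 values of 788 occupy positions 6–7 → each gets rank 6.
Site 1 values → pooled ranks: 788→6, 679→5, 192→1, 276→2
Rank sum = 6 + 5 + 1 + 2 = 14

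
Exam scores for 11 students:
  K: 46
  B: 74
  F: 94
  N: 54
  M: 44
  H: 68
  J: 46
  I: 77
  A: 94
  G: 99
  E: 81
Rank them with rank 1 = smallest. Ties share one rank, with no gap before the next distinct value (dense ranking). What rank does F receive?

Sorted (ascending): 44, 46, 46, 54, 68, 74, 77, 81, 94, 94, 99
The 2 values of 46 share dense rank 2.
The 2 values of 94 share dense rank 8.
Remaining distinct values take the next consecutive integers.
F has value 94 → rank 8.

8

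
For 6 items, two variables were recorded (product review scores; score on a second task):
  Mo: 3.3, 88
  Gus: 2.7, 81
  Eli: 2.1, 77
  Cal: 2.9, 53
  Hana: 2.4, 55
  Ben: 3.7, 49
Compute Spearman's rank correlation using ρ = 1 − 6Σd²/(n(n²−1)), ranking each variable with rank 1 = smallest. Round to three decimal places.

-0.257

Ranks of variable 1: 5, 3, 1, 4, 2, 6
Ranks of variable 2: 6, 5, 4, 2, 3, 1
d = r₁ − r₂: -1, -2, -3, 2, -1, 5
d²: 1, 4, 9, 4, 1, 25; Σd² = 44
ρ = 1 − 6·44/(6·35) = 1 − 264/210 = -0.257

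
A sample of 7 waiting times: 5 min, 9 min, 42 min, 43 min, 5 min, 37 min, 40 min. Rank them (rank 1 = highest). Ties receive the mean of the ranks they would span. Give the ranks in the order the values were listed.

Sorted (descending): 43, 42, 40, 37, 9, 5, 5
The 2 values of 5 occupy positions 6–7 → average rank (6+7)/2 = 6.5.

6.5, 5, 2, 1, 6.5, 4, 3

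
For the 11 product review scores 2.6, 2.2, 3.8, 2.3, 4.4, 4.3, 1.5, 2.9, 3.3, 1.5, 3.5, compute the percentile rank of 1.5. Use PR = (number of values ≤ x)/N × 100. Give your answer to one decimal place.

18.2

N = 11.
Strictly below 1.5: 0. Equal to 1.5: 2.
PR = 2/11 × 100 = 18.2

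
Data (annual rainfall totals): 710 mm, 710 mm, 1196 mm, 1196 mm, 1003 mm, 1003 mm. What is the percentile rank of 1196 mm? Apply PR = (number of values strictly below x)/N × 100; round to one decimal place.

66.7

N = 6.
Strictly below 1196: 4. Equal to 1196: 2.
PR = 4/6 × 100 = 66.7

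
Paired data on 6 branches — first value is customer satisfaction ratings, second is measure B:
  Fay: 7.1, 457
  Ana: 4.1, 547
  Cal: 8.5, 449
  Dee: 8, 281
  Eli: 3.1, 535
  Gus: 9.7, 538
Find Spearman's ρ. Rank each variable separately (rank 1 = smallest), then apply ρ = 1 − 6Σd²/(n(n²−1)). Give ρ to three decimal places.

Ranks of variable 1: 3, 2, 5, 4, 1, 6
Ranks of variable 2: 3, 6, 2, 1, 4, 5
d = r₁ − r₂: 0, -4, 3, 3, -3, 1
d²: 0, 16, 9, 9, 9, 1; Σd² = 44
ρ = 1 − 6·44/(6·35) = 1 − 264/210 = -0.257

-0.257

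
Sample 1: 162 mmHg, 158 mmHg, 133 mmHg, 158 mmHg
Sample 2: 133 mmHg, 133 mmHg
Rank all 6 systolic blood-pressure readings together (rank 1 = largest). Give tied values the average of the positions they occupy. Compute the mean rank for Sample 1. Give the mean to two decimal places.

2.75

Sorted (descending): 162, 158, 158, 133, 133, 133
The 2 values of 158 occupy positions 2–3 → average rank (2+3)/2 = 2.5.
The 3 values of 133 occupy positions 4–6 → average rank 5.
Sample 1 values → pooled ranks: 162→1, 158→2.5, 133→5, 158→2.5
Mean rank = (1 + 2.5 + 5 + 2.5) / 4 = 2.75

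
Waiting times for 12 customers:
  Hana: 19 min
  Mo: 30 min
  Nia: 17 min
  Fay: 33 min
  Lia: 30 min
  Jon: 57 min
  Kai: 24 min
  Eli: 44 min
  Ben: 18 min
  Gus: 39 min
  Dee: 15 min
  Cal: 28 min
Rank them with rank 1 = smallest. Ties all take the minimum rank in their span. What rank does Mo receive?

Sorted (ascending): 15, 17, 18, 19, 24, 28, 30, 30, 33, 39, 44, 57
The 2 values of 30 occupy positions 7–8 → each gets rank 7.
Mo has value 30 min → rank 7.

7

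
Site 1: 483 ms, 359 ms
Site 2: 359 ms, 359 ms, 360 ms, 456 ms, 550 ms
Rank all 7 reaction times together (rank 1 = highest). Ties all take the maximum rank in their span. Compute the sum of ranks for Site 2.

Sorted (descending): 550, 483, 456, 360, 359, 359, 359
The 3 values of 359 occupy positions 5–7 → each gets rank 7.
Site 2 values → pooled ranks: 359→7, 359→7, 360→4, 456→3, 550→1
Rank sum = 7 + 7 + 4 + 3 + 1 = 22

22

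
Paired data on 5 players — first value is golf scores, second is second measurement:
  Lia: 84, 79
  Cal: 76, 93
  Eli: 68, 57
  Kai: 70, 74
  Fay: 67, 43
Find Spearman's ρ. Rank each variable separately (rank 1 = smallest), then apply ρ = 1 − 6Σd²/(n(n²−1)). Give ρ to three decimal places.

0.900

Ranks of variable 1: 5, 4, 2, 3, 1
Ranks of variable 2: 4, 5, 2, 3, 1
d = r₁ − r₂: 1, -1, 0, 0, 0
d²: 1, 1, 0, 0, 0; Σd² = 2
ρ = 1 − 6·2/(5·24) = 1 − 12/120 = 0.900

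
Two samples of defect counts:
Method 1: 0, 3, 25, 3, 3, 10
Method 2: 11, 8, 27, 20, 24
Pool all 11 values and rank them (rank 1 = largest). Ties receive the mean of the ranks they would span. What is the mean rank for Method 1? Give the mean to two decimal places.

Sorted (descending): 27, 25, 24, 20, 11, 10, 8, 3, 3, 3, 0
The 3 values of 3 occupy positions 8–10 → average rank 9.
Method 1 values → pooled ranks: 0→11, 3→9, 25→2, 3→9, 3→9, 10→6
Mean rank = (11 + 9 + 2 + 9 + 9 + 6) / 6 = 7.67

7.67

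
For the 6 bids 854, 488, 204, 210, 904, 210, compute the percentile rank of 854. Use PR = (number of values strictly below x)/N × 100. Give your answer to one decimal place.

66.7

N = 6.
Strictly below 854: 4. Equal to 854: 1.
PR = 4/6 × 100 = 66.7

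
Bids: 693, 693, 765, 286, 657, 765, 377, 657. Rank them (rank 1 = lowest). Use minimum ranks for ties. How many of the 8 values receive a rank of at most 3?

4

Sorted (ascending): 286, 377, 657, 657, 693, 693, 765, 765
The 2 values of 657 occupy positions 3–4 → each gets rank 3.
The 2 values of 693 occupy positions 5–6 → each gets rank 5.
The 2 values of 765 occupy positions 7–8 → each gets rank 7.
Ranks ≤ 3: {1, 2, 3, 3} → 4 values.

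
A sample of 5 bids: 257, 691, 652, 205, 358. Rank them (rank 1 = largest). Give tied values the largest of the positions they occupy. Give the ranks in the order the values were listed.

4, 1, 2, 5, 3

Sorted (descending): 691, 652, 358, 257, 205
No ties — each value takes its position as its rank.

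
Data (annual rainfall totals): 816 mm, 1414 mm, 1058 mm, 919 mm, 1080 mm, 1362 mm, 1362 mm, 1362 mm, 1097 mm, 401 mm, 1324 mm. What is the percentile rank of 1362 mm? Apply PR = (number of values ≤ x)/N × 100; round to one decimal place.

N = 11.
Strictly below 1362: 7. Equal to 1362: 3.
PR = 10/11 × 100 = 90.9

90.9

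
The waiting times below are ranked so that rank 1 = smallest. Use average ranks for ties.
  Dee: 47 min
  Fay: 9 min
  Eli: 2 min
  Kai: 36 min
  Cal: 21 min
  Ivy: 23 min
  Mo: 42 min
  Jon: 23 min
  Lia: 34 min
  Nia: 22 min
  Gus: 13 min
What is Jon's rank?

Sorted (ascending): 2, 9, 13, 21, 22, 23, 23, 34, 36, 42, 47
The 2 values of 23 occupy positions 6–7 → average rank (6+7)/2 = 6.5.
Jon has value 23 min → rank 6.5.

6.5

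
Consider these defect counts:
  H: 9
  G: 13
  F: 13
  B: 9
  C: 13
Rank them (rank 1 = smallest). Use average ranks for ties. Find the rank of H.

1.5

Sorted (ascending): 9, 9, 13, 13, 13
The 2 values of 9 occupy positions 1–2 → average rank (1+2)/2 = 1.5.
The 3 values of 13 occupy positions 3–5 → average rank 4.
H has value 9 → rank 1.5.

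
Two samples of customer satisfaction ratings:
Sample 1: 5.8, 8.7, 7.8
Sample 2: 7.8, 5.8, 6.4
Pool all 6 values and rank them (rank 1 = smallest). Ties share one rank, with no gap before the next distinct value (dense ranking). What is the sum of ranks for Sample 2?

6

Sorted (ascending): 5.8, 5.8, 6.4, 7.8, 7.8, 8.7
The 2 values of 5.8 share dense rank 1.
The 2 values of 7.8 share dense rank 3.
Remaining distinct values take the next consecutive integers.
Sample 2 values → pooled ranks: 7.8→3, 5.8→1, 6.4→2
Rank sum = 3 + 1 + 2 = 6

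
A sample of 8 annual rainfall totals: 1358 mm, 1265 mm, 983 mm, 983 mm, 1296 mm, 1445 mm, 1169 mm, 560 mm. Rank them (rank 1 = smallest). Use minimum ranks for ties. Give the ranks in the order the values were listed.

Sorted (ascending): 560, 983, 983, 1169, 1265, 1296, 1358, 1445
The 2 values of 983 occupy positions 2–3 → each gets rank 2.

7, 5, 2, 2, 6, 8, 4, 1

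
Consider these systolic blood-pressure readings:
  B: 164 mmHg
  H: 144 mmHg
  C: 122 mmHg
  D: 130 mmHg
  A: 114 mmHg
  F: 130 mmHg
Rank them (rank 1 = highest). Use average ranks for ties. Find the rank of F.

3.5

Sorted (descending): 164, 144, 130, 130, 122, 114
The 2 values of 130 occupy positions 3–4 → average rank (3+4)/2 = 3.5.
F has value 130 mmHg → rank 3.5.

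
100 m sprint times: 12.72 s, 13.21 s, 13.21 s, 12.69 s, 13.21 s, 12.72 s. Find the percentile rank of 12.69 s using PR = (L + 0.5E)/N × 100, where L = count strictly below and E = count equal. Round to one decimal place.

N = 6.
Strictly below 12.69: 0. Equal to 12.69: 1.
PR = (0 + 0.5·1)/6 × 100 = 8.3

8.3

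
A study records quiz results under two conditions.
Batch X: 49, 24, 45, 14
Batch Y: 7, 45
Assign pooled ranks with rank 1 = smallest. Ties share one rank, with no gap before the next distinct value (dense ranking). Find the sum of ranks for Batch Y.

5

Sorted (ascending): 7, 14, 24, 45, 45, 49
The 2 values of 45 share dense rank 4.
Remaining distinct values take the next consecutive integers.
Batch Y values → pooled ranks: 7→1, 45→4
Rank sum = 1 + 4 = 5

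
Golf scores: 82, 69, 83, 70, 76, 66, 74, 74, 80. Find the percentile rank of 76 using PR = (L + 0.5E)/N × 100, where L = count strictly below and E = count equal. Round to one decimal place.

N = 9.
Strictly below 76: 5. Equal to 76: 1.
PR = (5 + 0.5·1)/9 × 100 = 61.1

61.1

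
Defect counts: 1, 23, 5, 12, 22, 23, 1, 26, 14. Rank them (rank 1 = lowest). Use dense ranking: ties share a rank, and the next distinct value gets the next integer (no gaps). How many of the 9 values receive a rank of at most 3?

4

Sorted (ascending): 1, 1, 5, 12, 14, 22, 23, 23, 26
The 2 values of 1 share dense rank 1.
The 2 values of 23 share dense rank 6.
Remaining distinct values take the next consecutive integers.
Ranks ≤ 3: {1, 1, 2, 3} → 4 values.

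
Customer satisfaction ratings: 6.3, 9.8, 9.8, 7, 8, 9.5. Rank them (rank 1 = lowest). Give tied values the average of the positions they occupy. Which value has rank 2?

7

Sorted (ascending): 6.3, 7, 8, 9.5, 9.8, 9.8
The 2 values of 9.8 occupy positions 5–6 → average rank (5+6)/2 = 5.5.
Rank 2 → value 7.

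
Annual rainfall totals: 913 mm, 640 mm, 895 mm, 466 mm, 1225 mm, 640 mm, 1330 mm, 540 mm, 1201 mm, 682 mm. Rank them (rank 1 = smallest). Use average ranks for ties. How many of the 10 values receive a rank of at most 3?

2

Sorted (ascending): 466, 540, 640, 640, 682, 895, 913, 1201, 1225, 1330
The 2 values of 640 occupy positions 3–4 → average rank (3+4)/2 = 3.5.
Ranks ≤ 3: {1, 2} → 2 values.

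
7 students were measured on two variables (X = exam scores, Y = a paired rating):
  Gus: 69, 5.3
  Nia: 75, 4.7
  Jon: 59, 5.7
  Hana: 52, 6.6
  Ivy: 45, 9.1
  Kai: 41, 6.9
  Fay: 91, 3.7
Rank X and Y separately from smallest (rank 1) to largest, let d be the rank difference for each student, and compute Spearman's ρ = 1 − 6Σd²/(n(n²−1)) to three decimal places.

-0.964

Ranks of variable 1: 5, 6, 4, 3, 2, 1, 7
Ranks of variable 2: 3, 2, 4, 5, 7, 6, 1
d = r₁ − r₂: 2, 4, 0, -2, -5, -5, 6
d²: 4, 16, 0, 4, 25, 25, 36; Σd² = 110
ρ = 1 − 6·110/(7·48) = 1 − 660/336 = -0.964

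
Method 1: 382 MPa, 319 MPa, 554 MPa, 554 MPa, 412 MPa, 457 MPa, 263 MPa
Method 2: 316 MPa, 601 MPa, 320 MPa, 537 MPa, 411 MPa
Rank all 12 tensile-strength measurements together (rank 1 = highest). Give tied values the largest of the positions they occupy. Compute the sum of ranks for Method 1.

Sorted (descending): 601, 554, 554, 537, 457, 412, 411, 382, 320, 319, 316, 263
The 2 values of 554 occupy positions 2–3 → each gets rank 3.
Method 1 values → pooled ranks: 382→8, 319→10, 554→3, 554→3, 412→6, 457→5, 263→12
Rank sum = 8 + 10 + 3 + 3 + 6 + 5 + 12 = 47

47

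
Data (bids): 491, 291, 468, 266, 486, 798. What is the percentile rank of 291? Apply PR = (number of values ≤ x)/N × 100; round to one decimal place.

33.3

N = 6.
Strictly below 291: 1. Equal to 291: 1.
PR = 2/6 × 100 = 33.3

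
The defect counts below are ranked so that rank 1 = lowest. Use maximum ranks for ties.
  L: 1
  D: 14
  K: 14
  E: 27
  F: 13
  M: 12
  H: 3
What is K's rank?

6

Sorted (ascending): 1, 3, 12, 13, 14, 14, 27
The 2 values of 14 occupy positions 5–6 → each gets rank 6.
K has value 14 → rank 6.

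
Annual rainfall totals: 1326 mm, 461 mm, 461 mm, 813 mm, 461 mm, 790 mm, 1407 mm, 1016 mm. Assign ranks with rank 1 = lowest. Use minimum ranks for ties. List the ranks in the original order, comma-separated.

7, 1, 1, 5, 1, 4, 8, 6

Sorted (ascending): 461, 461, 461, 790, 813, 1016, 1326, 1407
The 3 values of 461 occupy positions 1–3 → each gets rank 1.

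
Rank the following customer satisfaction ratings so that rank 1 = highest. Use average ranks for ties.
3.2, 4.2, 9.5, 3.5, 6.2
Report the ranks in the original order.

5, 3, 1, 4, 2

Sorted (descending): 9.5, 6.2, 4.2, 3.5, 3.2
No ties — each value takes its position as its rank.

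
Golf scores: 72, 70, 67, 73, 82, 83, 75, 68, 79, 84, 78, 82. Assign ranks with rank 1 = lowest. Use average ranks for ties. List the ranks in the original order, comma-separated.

Sorted (ascending): 67, 68, 70, 72, 73, 75, 78, 79, 82, 82, 83, 84
The 2 values of 82 occupy positions 9–10 → average rank (9+10)/2 = 9.5.

4, 3, 1, 5, 9.5, 11, 6, 2, 8, 12, 7, 9.5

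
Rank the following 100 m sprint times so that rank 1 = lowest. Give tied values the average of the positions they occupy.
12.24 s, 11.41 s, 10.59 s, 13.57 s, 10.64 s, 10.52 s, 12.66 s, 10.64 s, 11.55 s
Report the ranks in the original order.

Sorted (ascending): 10.52, 10.59, 10.64, 10.64, 11.41, 11.55, 12.24, 12.66, 13.57
The 2 values of 10.64 occupy positions 3–4 → average rank (3+4)/2 = 3.5.

7, 5, 2, 9, 3.5, 1, 8, 3.5, 6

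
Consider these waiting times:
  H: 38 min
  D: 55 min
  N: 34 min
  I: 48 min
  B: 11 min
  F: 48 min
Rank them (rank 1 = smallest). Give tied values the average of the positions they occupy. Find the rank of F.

4.5

Sorted (ascending): 11, 34, 38, 48, 48, 55
The 2 values of 48 occupy positions 4–5 → average rank (4+5)/2 = 4.5.
F has value 48 min → rank 4.5.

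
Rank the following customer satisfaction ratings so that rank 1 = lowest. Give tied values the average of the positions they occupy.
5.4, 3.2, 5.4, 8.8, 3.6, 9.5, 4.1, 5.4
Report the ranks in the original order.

5, 1, 5, 7, 2, 8, 3, 5

Sorted (ascending): 3.2, 3.6, 4.1, 5.4, 5.4, 5.4, 8.8, 9.5
The 3 values of 5.4 occupy positions 4–6 → average rank 5.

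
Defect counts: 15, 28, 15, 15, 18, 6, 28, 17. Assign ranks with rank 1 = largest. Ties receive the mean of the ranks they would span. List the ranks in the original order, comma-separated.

Sorted (descending): 28, 28, 18, 17, 15, 15, 15, 6
The 2 values of 28 occupy positions 1–2 → average rank (1+2)/2 = 1.5.
The 3 values of 15 occupy positions 5–7 → average rank 6.

6, 1.5, 6, 6, 3, 8, 1.5, 4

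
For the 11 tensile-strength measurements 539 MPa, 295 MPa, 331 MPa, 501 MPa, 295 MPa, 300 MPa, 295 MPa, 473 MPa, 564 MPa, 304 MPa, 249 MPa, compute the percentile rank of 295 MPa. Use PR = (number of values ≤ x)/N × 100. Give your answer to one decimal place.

36.4

N = 11.
Strictly below 295: 1. Equal to 295: 3.
PR = 4/11 × 100 = 36.4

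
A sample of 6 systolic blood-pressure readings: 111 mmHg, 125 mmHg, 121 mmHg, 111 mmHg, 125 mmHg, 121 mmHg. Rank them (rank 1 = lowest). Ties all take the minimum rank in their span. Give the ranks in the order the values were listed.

1, 5, 3, 1, 5, 3

Sorted (ascending): 111, 111, 121, 121, 125, 125
The 2 values of 111 occupy positions 1–2 → each gets rank 1.
The 2 values of 121 occupy positions 3–4 → each gets rank 3.
The 2 values of 125 occupy positions 5–6 → each gets rank 5.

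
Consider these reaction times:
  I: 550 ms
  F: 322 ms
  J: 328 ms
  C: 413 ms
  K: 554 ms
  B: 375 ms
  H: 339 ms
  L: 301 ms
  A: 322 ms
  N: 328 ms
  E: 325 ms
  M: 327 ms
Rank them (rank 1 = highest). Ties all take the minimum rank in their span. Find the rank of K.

Sorted (descending): 554, 550, 413, 375, 339, 328, 328, 327, 325, 322, 322, 301
The 2 values of 328 occupy positions 6–7 → each gets rank 6.
The 2 values of 322 occupy positions 10–11 → each gets rank 10.
K has value 554 ms → rank 1.

1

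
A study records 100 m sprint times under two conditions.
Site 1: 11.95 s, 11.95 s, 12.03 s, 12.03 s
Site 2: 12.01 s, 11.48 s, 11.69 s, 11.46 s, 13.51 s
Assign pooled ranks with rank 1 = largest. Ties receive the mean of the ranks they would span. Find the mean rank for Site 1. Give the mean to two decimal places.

Sorted (descending): 13.51, 12.03, 12.03, 12.01, 11.95, 11.95, 11.69, 11.48, 11.46
The 2 values of 12.03 occupy positions 2–3 → average rank (2+3)/2 = 2.5.
The 2 values of 11.95 occupy positions 5–6 → average rank (5+6)/2 = 5.5.
Site 1 values → pooled ranks: 11.95→5.5, 11.95→5.5, 12.03→2.5, 12.03→2.5
Mean rank = (5.5 + 5.5 + 2.5 + 2.5) / 4 = 4.00

4.00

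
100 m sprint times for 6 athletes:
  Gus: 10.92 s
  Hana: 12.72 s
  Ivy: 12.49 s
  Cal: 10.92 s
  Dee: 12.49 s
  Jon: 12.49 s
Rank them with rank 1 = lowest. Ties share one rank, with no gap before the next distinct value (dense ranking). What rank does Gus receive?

1

Sorted (ascending): 10.92, 10.92, 12.49, 12.49, 12.49, 12.72
The 2 values of 10.92 share dense rank 1.
The 3 values of 12.49 share dense rank 2.
Remaining distinct values take the next consecutive integers.
Gus has value 10.92 s → rank 1.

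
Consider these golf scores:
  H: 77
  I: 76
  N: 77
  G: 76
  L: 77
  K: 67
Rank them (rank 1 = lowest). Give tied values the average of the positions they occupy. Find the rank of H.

Sorted (ascending): 67, 76, 76, 77, 77, 77
The 2 values of 76 occupy positions 2–3 → average rank (2+3)/2 = 2.5.
The 3 values of 77 occupy positions 4–6 → average rank 5.
H has value 77 → rank 5.

5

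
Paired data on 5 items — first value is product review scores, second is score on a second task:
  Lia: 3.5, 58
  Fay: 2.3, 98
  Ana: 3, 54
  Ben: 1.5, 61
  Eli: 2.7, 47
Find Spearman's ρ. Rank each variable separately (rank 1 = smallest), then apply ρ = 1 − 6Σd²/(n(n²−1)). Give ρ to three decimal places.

Ranks of variable 1: 5, 2, 4, 1, 3
Ranks of variable 2: 3, 5, 2, 4, 1
d = r₁ − r₂: 2, -3, 2, -3, 2
d²: 4, 9, 4, 9, 4; Σd² = 30
ρ = 1 − 6·30/(5·24) = 1 − 180/120 = -0.500

-0.500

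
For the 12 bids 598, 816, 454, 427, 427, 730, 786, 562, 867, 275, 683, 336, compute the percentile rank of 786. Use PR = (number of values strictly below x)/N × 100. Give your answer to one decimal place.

75.0

N = 12.
Strictly below 786: 9. Equal to 786: 1.
PR = 9/12 × 100 = 75.0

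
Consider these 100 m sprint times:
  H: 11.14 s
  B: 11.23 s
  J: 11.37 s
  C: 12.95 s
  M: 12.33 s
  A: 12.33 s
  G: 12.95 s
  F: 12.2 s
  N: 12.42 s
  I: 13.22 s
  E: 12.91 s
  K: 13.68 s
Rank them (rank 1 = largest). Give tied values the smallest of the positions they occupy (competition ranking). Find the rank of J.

10

Sorted (descending): 13.68, 13.22, 12.95, 12.95, 12.91, 12.42, 12.33, 12.33, 12.2, 11.37, 11.23, 11.14
The 2 values of 12.95 occupy positions 3–4 → each gets rank 3.
The 2 values of 12.33 occupy positions 7–8 → each gets rank 7.
J has value 11.37 s → rank 10.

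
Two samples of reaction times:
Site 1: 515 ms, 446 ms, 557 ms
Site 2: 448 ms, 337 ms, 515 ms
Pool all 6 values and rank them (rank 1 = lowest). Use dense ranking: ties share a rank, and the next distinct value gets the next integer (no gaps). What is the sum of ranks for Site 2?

Sorted (ascending): 337, 446, 448, 515, 515, 557
The 2 values of 515 share dense rank 4.
Remaining distinct values take the next consecutive integers.
Site 2 values → pooled ranks: 448→3, 337→1, 515→4
Rank sum = 3 + 1 + 4 = 8

8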